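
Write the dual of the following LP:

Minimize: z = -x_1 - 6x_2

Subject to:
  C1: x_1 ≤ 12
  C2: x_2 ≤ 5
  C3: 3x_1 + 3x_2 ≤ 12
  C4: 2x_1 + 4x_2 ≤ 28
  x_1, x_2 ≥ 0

Primal min cᵀx s.t. Ax ≤ b, x ≥ 0  →  Dual max −bᵀy s.t. Aᵀy ≥ −c, y ≥ 0.

Maximize: z = -12y1 - 5y2 - 12y3 - 28y4

Subject to:
  y1 + 3y3 + 2y4 ≥ 1
  y2 + 3y3 + 4y4 ≥ 6
  y1, y2, y3, y4 ≥ 0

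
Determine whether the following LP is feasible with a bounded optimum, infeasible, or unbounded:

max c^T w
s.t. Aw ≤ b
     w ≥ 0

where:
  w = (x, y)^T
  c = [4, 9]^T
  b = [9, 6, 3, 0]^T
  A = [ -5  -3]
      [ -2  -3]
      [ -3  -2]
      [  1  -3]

Unbounded (objective can increase without bound)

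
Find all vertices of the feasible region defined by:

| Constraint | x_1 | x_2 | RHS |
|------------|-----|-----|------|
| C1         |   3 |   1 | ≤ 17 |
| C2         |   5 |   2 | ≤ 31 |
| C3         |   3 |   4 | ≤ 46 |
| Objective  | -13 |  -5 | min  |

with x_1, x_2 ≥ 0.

(0, 0), (5.667, 0), (3, 8), (2.286, 9.786), (0, 11.5)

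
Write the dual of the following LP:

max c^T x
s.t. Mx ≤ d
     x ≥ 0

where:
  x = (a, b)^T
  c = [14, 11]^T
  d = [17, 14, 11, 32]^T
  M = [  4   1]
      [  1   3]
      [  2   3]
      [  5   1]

Primal max cᵀx s.t. Ax ≤ b, x ≥ 0  →  Dual min bᵀy s.t. Aᵀy ≥ c, y ≥ 0.

Minimize: z = 17y1 + 14y2 + 11y3 + 32y4

Subject to:
  4y1 + y2 + 2y3 + 5y4 ≥ 14
  y1 + 3y2 + 3y3 + y4 ≥ 11
  y1, y2, y3, y4 ≥ 0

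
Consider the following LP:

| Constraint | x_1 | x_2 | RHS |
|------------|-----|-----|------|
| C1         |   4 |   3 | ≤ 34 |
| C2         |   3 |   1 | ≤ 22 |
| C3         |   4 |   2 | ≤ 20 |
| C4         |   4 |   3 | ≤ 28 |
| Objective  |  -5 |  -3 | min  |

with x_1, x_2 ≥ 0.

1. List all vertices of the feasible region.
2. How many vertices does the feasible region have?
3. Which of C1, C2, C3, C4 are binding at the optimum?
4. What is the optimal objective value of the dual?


1. (0, 0), (5, 0), (1, 8), (0, 9.333)
2. 4
3. C3, C4
4. -29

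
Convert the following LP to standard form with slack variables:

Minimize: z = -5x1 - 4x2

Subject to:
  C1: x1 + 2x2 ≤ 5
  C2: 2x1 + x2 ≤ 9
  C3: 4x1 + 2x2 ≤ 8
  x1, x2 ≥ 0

min z = -5x1 - 4x2

s.t.
  x1 + 2x2 + s1 = 5
  2x1 + x2 + s2 = 9
  4x1 + 2x2 + s3 = 8
  x1, x2, s1, s2, s3 ≥ 0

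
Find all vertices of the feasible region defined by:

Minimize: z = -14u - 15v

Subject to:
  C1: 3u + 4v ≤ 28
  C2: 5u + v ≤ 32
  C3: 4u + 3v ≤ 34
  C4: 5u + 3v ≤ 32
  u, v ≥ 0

(0, 0), (6.4, 0), (4, 4), (0, 7)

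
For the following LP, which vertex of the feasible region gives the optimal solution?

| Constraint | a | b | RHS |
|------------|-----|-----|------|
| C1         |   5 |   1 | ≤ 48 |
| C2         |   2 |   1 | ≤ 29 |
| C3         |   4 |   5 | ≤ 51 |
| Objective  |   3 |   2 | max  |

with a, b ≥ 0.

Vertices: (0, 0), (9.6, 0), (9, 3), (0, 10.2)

Evaluate the objective at each vertex of the feasible region:
  z(0, 0) = 0
  z(9.6, 0) = 28.8
  z(9, 3) = 33  ←
  z(0, 10.2) = 20.4
The maximum is at a = 9, b = 3.

(9, 3)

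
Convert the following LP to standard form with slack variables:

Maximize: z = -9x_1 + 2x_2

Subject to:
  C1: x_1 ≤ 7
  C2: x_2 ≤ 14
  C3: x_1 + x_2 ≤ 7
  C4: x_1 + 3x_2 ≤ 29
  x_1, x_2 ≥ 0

max z = -9x_1 + 2x_2

s.t.
  x_1 + s1 = 7
  x_2 + s2 = 14
  x_1 + x_2 + s3 = 7
  x_1 + 3x_2 + s4 = 29
  x_1, x_2, s1, s2, s3, s4 ≥ 0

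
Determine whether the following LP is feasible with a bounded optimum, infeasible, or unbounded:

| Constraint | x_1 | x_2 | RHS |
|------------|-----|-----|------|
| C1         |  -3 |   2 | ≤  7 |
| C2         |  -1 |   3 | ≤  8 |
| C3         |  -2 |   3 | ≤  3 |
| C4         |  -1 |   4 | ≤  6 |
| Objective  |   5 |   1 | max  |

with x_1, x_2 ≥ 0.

Unbounded (objective can increase without bound)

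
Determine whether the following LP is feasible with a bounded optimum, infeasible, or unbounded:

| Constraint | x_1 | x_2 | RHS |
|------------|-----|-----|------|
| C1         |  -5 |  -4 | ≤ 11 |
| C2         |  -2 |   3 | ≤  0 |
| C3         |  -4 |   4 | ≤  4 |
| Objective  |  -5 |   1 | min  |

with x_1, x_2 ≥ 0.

Unbounded (objective can decrease without bound)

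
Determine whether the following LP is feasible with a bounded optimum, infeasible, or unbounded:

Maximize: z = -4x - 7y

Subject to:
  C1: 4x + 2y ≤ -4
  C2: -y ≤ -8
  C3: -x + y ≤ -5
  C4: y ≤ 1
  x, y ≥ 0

Infeasible (no feasible solution exists)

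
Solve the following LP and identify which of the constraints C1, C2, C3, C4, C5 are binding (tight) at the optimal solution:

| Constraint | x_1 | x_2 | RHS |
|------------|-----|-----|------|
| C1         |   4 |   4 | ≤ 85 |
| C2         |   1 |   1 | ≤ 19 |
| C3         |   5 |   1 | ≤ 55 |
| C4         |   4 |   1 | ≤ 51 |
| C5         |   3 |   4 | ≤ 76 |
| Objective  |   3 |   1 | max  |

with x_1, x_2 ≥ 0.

At x_1 = 9, x_2 = 10, compute slack b - a·x for each constraint:
  C1: 85 − 76 = 9  (slack)
  C2: 19 − 19 = 0  (binding)
  C3: 55 − 55 = 0  (binding)
  C4: 51 − 46 = 5  (slack)
  C5: 76 − 67 = 9  (slack)

Optimal: x_1 = 9, x_2 = 10
Binding: C2, C3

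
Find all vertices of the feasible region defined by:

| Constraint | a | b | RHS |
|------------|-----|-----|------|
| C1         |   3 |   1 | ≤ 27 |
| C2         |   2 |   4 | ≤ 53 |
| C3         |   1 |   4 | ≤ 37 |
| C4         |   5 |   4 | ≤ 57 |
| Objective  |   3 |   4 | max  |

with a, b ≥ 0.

(0, 0), (9, 0), (7.286, 5.143), (5, 8), (0, 9.25)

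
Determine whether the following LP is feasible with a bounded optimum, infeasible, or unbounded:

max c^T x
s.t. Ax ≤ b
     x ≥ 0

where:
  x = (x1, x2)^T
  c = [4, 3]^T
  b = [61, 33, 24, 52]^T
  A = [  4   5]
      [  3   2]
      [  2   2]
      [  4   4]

Feasible with a bounded optimal solution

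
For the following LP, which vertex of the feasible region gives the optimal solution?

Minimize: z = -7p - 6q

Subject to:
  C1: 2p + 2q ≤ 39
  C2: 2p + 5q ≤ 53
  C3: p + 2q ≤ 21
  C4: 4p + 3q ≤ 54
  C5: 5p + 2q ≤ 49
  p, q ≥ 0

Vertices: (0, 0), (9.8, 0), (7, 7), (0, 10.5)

Evaluate the objective at each vertex of the feasible region:
  z(0, 0) = 0
  z(9.8, 0) = -68.6
  z(7, 7) = -91  ←
  z(0, 10.5) = -63
The minimum is at p = 7, q = 7.

(7, 7)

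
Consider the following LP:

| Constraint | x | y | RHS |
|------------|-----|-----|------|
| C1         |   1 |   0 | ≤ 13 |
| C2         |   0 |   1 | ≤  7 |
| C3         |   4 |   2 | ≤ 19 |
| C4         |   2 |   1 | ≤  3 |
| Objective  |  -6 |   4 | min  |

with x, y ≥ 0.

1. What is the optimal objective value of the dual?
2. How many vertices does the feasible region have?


1. -9
2. 3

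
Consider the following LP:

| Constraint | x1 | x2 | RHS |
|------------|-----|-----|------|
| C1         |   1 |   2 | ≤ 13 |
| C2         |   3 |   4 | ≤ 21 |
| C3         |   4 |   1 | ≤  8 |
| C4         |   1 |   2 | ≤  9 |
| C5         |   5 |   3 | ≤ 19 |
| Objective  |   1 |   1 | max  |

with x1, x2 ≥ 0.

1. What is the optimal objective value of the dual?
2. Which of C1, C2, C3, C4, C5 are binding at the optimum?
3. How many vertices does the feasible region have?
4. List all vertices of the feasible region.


1. 5
2. C3, C4
3. 4
4. (0, 0), (2, 0), (1, 4), (0, 4.5)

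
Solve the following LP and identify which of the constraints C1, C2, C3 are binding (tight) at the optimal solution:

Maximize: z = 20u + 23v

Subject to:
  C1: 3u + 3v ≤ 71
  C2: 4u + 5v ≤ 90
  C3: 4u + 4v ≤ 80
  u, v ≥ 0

At u = 10, v = 10, compute slack b - a·x for each constraint:
  C1: 71 − 60 = 11  (slack)
  C2: 90 − 90 = 0  (binding)
  C3: 80 − 80 = 0  (binding)

Optimal: u = 10, v = 10
Binding: C2, C3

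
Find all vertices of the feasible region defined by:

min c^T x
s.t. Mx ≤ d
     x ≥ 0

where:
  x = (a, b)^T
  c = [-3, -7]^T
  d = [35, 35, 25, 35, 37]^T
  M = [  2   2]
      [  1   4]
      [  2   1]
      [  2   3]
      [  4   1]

(0, 0), (9.25, 0), (7.6, 6.6), (7, 7), (0, 8.75)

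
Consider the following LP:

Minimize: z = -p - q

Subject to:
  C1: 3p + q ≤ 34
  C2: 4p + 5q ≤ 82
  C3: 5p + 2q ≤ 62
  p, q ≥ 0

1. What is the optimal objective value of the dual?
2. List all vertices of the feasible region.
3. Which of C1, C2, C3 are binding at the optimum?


1. -18
2. (0, 0), (11.33, 0), (8, 10), (0, 16.4)
3. C1, C2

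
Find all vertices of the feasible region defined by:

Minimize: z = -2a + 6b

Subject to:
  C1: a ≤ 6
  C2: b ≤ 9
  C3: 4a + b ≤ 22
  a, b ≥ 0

(0, 0), (5.5, 0), (3.25, 9), (0, 9)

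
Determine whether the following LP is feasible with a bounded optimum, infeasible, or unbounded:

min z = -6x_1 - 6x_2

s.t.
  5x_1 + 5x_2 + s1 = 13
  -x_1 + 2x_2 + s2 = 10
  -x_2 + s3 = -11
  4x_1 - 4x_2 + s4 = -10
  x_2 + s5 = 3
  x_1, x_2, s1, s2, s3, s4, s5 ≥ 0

Infeasible (no feasible solution exists)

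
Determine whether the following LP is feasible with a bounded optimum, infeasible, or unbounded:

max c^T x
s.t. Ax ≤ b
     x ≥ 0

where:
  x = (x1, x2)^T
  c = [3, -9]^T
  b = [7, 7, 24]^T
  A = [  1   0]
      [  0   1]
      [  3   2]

Feasible with a bounded optimal solution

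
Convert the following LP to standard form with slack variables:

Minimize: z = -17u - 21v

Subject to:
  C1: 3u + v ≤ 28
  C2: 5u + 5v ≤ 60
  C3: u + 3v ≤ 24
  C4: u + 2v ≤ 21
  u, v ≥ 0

min z = -17u - 21v

s.t.
  3u + v + s1 = 28
  5u + 5v + s2 = 60
  u + 3v + s3 = 24
  u + 2v + s4 = 21
  u, v, s1, s2, s3, s4 ≥ 0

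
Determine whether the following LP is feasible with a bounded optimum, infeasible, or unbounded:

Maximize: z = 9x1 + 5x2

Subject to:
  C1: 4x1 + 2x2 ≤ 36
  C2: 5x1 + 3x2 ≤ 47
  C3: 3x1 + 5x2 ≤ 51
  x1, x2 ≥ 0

Feasible with a bounded optimal solution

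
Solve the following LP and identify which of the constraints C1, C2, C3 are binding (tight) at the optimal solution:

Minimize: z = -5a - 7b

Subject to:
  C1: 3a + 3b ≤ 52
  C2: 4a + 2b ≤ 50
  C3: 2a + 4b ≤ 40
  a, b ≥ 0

At a = 10, b = 5, compute slack b - a·x for each constraint:
  C1: 52 − 45 = 7  (slack)
  C2: 50 − 50 = 0  (binding)
  C3: 40 − 40 = 0  (binding)

Optimal: a = 10, b = 5
Binding: C2, C3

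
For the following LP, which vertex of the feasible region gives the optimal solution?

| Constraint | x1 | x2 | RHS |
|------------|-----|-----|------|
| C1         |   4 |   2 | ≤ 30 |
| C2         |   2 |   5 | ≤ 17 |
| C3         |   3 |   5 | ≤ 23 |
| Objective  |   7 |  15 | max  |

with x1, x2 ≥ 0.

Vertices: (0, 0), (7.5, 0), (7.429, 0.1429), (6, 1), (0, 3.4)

Evaluate the objective at each vertex of the feasible region:
  z(0, 0) = 0
  z(7.5, 0) = 52.5
  z(7.429, 0.1429) = 54.14
  z(6, 1) = 57  ←
  z(0, 3.4) = 51
The maximum is at x1 = 6, x2 = 1.

(6, 1)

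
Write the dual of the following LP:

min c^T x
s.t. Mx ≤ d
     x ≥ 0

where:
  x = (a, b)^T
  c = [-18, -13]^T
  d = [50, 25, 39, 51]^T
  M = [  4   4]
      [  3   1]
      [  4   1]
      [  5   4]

Primal min cᵀx s.t. Ax ≤ b, x ≥ 0  →  Dual max −bᵀy s.t. Aᵀy ≥ −c, y ≥ 0.

Maximize: z = -50y1 - 25y2 - 39y3 - 51y4

Subject to:
  4y1 + 3y2 + 4y3 + 5y4 ≥ 18
  4y1 + y2 + y3 + 4y4 ≥ 13
  y1, y2, y3, y4 ≥ 0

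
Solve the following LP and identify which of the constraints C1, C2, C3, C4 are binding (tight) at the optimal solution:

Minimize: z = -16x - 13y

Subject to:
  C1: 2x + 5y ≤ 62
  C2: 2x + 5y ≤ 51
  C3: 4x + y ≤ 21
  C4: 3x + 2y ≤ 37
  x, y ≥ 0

At x = 3, y = 9, compute slack b - a·x for each constraint:
  C1: 62 − 51 = 11  (slack)
  C2: 51 − 51 = 0  (binding)
  C3: 21 − 21 = 0  (binding)
  C4: 37 − 27 = 10  (slack)

Optimal: x = 3, y = 9
Binding: C2, C3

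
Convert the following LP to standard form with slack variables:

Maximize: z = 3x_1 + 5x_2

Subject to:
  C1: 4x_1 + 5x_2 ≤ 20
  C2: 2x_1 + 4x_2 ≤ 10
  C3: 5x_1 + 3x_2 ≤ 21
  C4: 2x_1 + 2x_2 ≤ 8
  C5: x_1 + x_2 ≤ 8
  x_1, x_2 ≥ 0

max z = 3x_1 + 5x_2

s.t.
  4x_1 + 5x_2 + s1 = 20
  2x_1 + 4x_2 + s2 = 10
  5x_1 + 3x_2 + s3 = 21
  2x_1 + 2x_2 + s4 = 8
  x_1 + x_2 + s5 = 8
  x_1, x_2, s1, s2, s3, s4, s5 ≥ 0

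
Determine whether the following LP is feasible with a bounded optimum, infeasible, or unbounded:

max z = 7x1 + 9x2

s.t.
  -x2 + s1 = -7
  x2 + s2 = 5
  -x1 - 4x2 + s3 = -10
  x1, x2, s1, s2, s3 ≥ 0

Infeasible (no feasible solution exists)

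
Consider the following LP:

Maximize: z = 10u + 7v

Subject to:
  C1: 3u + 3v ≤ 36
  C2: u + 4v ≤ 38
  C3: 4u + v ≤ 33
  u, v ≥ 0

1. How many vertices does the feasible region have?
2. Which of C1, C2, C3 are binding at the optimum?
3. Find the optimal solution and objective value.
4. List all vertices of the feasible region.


1. 5
2. C1, C3
3. u = 7, v = 5, z = 105
4. (0, 0), (8.25, 0), (7, 5), (3.333, 8.667), (0, 9.5)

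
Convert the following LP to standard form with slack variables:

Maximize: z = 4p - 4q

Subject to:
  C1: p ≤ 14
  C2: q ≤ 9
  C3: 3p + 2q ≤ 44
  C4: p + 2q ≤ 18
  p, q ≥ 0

max z = 4p - 4q

s.t.
  p + s1 = 14
  q + s2 = 9
  3p + 2q + s3 = 44
  p + 2q + s4 = 18
  p, q, s1, s2, s3, s4 ≥ 0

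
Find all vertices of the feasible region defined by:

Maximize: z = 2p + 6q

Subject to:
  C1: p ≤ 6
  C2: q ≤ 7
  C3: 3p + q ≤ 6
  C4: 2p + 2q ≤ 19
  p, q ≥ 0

(0, 0), (2, 0), (0, 6)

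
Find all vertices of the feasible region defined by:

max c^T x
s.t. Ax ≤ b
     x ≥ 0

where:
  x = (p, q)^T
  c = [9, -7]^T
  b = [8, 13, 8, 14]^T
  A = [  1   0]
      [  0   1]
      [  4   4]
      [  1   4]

(0, 0), (2, 0), (0, 2)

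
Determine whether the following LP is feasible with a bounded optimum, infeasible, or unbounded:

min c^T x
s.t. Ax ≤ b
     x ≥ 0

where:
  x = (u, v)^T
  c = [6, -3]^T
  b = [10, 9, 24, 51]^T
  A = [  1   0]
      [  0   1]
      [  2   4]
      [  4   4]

Feasible with a bounded optimal solution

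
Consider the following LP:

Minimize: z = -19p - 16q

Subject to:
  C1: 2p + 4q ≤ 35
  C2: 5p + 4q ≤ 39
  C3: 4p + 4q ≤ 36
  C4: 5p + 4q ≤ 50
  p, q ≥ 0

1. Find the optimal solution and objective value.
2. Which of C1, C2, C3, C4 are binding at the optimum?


1. p = 3, q = 6, z = -153
2. C2, C3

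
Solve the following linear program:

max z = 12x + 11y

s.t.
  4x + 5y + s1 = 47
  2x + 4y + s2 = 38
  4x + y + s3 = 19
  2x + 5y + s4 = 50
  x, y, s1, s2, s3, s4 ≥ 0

Evaluate the objective at each vertex of the feasible region:
  z(0, 0) = 0
  z(4.75, 0) = 57
  z(3, 7) = 113  ←
  z(0, 9.4) = 103.4
The maximum is at x = 3, y = 7.

x = 3, y = 7, z = 113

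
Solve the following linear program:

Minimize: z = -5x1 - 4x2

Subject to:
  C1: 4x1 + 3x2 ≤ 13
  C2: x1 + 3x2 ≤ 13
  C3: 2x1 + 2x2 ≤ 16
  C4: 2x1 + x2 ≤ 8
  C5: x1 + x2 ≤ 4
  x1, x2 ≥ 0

Evaluate the objective at each vertex of the feasible region:
  z(0, 0) = 0
  z(3.25, 0) = -16.25
  z(1, 3) = -17  ←
  z(0, 4) = -16
The minimum is at x1 = 1, x2 = 3.

x1 = 1, x2 = 3, z = -17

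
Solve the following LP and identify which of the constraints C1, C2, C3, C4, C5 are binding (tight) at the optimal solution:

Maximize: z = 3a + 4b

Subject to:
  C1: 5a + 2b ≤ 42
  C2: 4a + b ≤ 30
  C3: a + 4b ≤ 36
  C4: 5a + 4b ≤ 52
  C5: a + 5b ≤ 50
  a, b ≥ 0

At a = 4, b = 8, compute slack b - a·x for each constraint:
  C1: 42 − 36 = 6  (slack)
  C2: 30 − 24 = 6  (slack)
  C3: 36 − 36 = 0  (binding)
  C4: 52 − 52 = 0  (binding)
  C5: 50 − 44 = 6  (slack)

Optimal: a = 4, b = 8
Binding: C3, C4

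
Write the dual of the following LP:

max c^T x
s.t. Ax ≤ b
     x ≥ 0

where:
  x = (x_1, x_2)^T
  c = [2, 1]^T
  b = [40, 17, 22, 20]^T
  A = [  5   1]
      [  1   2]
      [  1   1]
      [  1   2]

Primal max cᵀx s.t. Ax ≤ b, x ≥ 0  →  Dual min bᵀy s.t. Aᵀy ≥ c, y ≥ 0.

Minimize: z = 40y1 + 17y2 + 22y3 + 20y4

Subject to:
  5y1 + y2 + y3 + y4 ≥ 2
  y1 + 2y2 + y3 + 2y4 ≥ 1
  y1, y2, y3, y4 ≥ 0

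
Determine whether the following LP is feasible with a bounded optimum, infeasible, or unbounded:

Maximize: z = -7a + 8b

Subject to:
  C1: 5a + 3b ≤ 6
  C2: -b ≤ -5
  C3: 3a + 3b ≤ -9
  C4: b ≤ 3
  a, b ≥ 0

Infeasible (no feasible solution exists)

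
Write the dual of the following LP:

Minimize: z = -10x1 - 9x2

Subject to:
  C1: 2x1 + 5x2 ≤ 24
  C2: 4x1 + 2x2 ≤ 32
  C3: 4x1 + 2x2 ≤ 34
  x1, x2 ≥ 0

Primal min cᵀx s.t. Ax ≤ b, x ≥ 0  →  Dual max −bᵀy s.t. Aᵀy ≥ −c, y ≥ 0.

Maximize: z = -24y1 - 32y2 - 34y3

Subject to:
  2y1 + 4y2 + 4y3 ≥ 10
  5y1 + 2y2 + 2y3 ≥ 9
  y1, y2, y3 ≥ 0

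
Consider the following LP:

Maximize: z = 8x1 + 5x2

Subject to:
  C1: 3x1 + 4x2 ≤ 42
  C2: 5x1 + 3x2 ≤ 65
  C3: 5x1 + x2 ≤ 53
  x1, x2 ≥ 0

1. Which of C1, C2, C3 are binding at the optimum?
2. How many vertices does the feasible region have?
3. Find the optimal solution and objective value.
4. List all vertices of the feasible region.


1. C1, C3
2. 4
3. x1 = 10, x2 = 3, z = 95
4. (0, 0), (10.6, 0), (10, 3), (0, 10.5)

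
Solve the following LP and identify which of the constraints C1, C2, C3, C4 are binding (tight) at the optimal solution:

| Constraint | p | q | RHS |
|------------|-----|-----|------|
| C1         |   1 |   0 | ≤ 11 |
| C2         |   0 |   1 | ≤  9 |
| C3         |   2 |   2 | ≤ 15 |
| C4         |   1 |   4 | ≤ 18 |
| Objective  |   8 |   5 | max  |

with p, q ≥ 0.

At p = 7.5, q = 0, compute slack b - a·x for each constraint:
  C1: 11 − 7.5 = 3.5  (slack)
  C2: 9 − 0 = 9  (slack)
  C3: 15 − 15 = 0  (binding)
  C4: 18 − 7.5 = 10.5  (slack)

Optimal: p = 7.5, q = 0
Binding: C3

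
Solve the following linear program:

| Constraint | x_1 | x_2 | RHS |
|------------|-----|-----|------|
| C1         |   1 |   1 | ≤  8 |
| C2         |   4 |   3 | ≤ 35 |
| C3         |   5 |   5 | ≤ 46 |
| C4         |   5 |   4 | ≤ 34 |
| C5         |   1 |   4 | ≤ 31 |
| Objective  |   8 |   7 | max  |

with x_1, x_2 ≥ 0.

Evaluate the objective at each vertex of the feasible region:
  z(0, 0) = 0
  z(6.8, 0) = 54.4
  z(2, 6) = 58  ←
  z(0.3333, 7.667) = 56.33
  z(0, 7.75) = 54.25
The maximum is at x_1 = 2, x_2 = 6.

x_1 = 2, x_2 = 6, z = 58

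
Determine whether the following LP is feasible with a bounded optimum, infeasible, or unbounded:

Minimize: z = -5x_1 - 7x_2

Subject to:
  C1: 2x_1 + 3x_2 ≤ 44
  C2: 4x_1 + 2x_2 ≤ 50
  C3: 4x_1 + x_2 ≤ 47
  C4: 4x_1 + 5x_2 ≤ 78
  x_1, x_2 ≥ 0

Feasible with a bounded optimal solution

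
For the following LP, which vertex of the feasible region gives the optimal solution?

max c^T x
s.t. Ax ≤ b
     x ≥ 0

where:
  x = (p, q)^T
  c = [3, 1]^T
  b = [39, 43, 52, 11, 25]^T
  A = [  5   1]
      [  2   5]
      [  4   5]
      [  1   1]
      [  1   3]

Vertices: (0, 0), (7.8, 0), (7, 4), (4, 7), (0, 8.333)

Evaluate the objective at each vertex of the feasible region:
  z(0, 0) = 0
  z(7.8, 0) = 23.4
  z(7, 4) = 25  ←
  z(4, 7) = 19
  z(0, 8.333) = 8.333
The maximum is at p = 7, q = 4.

(7, 4)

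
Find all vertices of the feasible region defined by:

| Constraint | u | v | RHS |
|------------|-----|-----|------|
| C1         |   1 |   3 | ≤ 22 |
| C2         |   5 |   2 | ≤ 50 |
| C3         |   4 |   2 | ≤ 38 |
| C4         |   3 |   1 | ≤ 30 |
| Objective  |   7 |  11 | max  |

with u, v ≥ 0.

(0, 0), (9.5, 0), (7, 5), (0, 7.333)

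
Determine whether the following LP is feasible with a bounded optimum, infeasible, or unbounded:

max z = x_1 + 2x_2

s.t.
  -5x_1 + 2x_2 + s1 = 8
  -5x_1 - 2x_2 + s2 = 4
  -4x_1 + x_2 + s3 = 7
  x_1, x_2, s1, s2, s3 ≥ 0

Unbounded (objective can increase without bound)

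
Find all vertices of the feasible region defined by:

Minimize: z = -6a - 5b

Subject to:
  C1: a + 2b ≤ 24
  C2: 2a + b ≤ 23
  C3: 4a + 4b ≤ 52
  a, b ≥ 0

(0, 0), (11.5, 0), (10, 3), (2, 11), (0, 12)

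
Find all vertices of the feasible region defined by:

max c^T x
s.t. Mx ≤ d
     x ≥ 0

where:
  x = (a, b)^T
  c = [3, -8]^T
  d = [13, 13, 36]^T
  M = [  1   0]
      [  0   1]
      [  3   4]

(0, 0), (12, 0), (0, 9)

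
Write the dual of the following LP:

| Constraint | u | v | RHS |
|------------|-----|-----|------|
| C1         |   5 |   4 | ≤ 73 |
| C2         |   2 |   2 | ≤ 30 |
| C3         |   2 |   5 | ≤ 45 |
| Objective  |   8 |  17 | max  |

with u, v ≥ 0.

Primal max cᵀx s.t. Ax ≤ b, x ≥ 0  →  Dual min bᵀy s.t. Aᵀy ≥ c, y ≥ 0.

Minimize: z = 73y1 + 30y2 + 45y3

Subject to:
  5y1 + 2y2 + 2y3 ≥ 8
  4y1 + 2y2 + 5y3 ≥ 17
  y1, y2, y3 ≥ 0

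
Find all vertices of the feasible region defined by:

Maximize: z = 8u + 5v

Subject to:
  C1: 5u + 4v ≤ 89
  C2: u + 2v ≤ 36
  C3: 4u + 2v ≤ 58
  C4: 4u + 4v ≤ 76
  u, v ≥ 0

(0, 0), (14.5, 0), (10, 9), (2, 17), (0, 18)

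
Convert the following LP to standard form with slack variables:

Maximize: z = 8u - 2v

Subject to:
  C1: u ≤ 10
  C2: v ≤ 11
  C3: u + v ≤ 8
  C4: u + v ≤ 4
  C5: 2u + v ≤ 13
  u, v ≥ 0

max z = 8u - 2v

s.t.
  u + s1 = 10
  v + s2 = 11
  u + v + s3 = 8
  u + v + s4 = 4
  2u + v + s5 = 13
  u, v, s1, s2, s3, s4, s5 ≥ 0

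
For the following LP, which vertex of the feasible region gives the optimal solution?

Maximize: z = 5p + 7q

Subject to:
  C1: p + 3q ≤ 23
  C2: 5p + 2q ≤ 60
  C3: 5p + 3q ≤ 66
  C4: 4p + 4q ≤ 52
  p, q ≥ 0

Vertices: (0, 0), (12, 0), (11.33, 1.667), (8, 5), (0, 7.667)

Evaluate the objective at each vertex of the feasible region:
  z(0, 0) = 0
  z(12, 0) = 60
  z(11.33, 1.667) = 68.33
  z(8, 5) = 75  ←
  z(0, 7.667) = 53.67
The maximum is at p = 8, q = 5.

(8, 5)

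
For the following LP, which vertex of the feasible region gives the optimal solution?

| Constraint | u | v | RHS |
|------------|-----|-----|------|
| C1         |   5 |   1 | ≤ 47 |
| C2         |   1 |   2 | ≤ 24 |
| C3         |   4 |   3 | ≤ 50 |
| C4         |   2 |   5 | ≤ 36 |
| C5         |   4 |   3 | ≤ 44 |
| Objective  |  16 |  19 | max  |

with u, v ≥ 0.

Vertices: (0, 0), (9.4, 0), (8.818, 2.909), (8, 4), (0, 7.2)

Evaluate the objective at each vertex of the feasible region:
  z(0, 0) = 0
  z(9.4, 0) = 150.4
  z(8.818, 2.909) = 196.4
  z(8, 4) = 204  ←
  z(0, 7.2) = 136.8
The maximum is at u = 8, v = 4.

(8, 4)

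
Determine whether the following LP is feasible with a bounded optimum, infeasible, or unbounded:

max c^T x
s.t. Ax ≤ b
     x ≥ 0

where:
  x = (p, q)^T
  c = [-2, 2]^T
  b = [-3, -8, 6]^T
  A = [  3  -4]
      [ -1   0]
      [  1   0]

Infeasible (no feasible solution exists)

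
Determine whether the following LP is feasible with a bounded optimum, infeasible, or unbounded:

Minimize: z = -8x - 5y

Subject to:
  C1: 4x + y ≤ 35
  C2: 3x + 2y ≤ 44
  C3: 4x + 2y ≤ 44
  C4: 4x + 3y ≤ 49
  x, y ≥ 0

Feasible with a bounded optimal solution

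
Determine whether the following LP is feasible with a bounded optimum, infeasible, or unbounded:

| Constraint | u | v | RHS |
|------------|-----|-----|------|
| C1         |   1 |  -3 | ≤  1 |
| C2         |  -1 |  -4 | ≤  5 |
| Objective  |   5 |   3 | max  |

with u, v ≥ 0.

Unbounded (objective can increase without bound)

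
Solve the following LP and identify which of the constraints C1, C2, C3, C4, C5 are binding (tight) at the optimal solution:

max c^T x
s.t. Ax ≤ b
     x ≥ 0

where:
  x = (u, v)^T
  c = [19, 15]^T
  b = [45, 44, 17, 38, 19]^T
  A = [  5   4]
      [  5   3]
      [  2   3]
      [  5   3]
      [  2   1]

At u = 7, v = 1, compute slack b - a·x for each constraint:
  C1: 45 − 39 = 6  (slack)
  C2: 44 − 38 = 6  (slack)
  C3: 17 − 17 = 0  (binding)
  C4: 38 − 38 = 0  (binding)
  C5: 19 − 15 = 4  (slack)

Optimal: u = 7, v = 1
Binding: C3, C4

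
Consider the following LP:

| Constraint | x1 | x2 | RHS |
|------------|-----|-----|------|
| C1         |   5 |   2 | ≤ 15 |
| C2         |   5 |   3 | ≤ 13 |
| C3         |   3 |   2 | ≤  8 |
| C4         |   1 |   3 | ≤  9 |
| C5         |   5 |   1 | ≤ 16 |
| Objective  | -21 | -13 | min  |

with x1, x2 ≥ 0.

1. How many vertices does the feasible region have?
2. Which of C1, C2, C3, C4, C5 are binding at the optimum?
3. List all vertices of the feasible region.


1. 5
2. C2, C3
3. (0, 0), (2.6, 0), (2, 1), (0.8571, 2.714), (0, 3)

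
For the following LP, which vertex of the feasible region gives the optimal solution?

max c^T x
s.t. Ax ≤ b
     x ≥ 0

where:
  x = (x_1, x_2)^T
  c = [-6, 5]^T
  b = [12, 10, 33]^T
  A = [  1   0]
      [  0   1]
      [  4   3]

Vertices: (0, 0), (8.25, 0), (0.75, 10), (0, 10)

Evaluate the objective at each vertex of the feasible region:
  z(0, 0) = 0
  z(8.25, 0) = -49.5
  z(0.75, 10) = 45.5
  z(0, 10) = 50  ←
The maximum is at x_1 = 0, x_2 = 10.

(0, 10)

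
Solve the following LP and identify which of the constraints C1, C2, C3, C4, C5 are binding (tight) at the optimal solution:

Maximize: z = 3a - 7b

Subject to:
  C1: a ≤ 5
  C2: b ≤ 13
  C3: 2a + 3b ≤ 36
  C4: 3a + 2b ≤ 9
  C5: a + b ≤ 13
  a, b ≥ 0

At a = 3, b = 0, compute slack b - a·x for each constraint:
  C1: 5 − 3 = 2  (slack)
  C2: 13 − 0 = 13  (slack)
  C3: 36 − 6 = 30  (slack)
  C4: 9 − 9 = 0  (binding)
  C5: 13 − 3 = 10  (slack)

Optimal: a = 3, b = 0
Binding: C4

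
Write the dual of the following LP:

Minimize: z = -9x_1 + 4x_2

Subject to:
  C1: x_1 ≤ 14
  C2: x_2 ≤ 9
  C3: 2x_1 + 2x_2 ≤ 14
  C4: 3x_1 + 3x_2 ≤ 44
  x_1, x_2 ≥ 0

Primal min cᵀx s.t. Ax ≤ b, x ≥ 0  →  Dual max −bᵀy s.t. Aᵀy ≥ −c, y ≥ 0.

Maximize: z = -14y1 - 9y2 - 14y3 - 44y4

Subject to:
  y1 + 2y3 + 3y4 ≥ 9
  y2 + 2y3 + 3y4 ≥ -4
  y1, y2, y3, y4 ≥ 0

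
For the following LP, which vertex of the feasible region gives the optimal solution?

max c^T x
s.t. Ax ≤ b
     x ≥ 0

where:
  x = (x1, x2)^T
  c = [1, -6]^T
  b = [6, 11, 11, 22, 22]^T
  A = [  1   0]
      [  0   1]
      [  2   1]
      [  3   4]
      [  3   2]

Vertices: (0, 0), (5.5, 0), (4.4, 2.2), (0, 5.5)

Evaluate the objective at each vertex of the feasible region:
  z(0, 0) = 0
  z(5.5, 0) = 5.5  ←
  z(4.4, 2.2) = -8.8
  z(0, 5.5) = -33
The maximum is at x1 = 5.5, x2 = 0.

(5.5, 0)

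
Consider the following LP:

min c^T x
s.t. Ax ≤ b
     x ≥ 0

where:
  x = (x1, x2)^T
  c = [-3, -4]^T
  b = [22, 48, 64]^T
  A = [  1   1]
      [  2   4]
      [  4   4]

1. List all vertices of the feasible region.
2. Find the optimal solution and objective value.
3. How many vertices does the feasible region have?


1. (0, 0), (16, 0), (8, 8), (0, 12)
2. x1 = 8, x2 = 8, z = -56
3. 4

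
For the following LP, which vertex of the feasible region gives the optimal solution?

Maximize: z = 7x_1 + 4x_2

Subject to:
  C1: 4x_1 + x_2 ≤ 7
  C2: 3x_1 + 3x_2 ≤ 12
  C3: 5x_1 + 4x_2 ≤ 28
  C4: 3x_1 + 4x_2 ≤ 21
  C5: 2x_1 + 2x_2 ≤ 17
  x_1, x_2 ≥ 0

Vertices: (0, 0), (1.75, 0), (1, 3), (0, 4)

Evaluate the objective at each vertex of the feasible region:
  z(0, 0) = 0
  z(1.75, 0) = 12.25
  z(1, 3) = 19  ←
  z(0, 4) = 16
The maximum is at x_1 = 1, x_2 = 3.

(1, 3)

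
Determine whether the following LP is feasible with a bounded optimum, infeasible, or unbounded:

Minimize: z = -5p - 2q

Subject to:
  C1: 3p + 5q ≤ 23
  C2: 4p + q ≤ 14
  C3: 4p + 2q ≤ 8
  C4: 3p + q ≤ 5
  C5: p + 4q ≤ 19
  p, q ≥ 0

Feasible with a bounded optimal solution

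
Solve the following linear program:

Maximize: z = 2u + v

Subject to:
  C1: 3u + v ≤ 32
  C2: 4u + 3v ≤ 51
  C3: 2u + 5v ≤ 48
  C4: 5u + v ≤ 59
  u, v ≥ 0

Evaluate the objective at each vertex of the feasible region:
  z(0, 0) = 0
  z(10.67, 0) = 21.33
  z(9, 5) = 23  ←
  z(7.929, 6.429) = 22.29
  z(0, 9.6) = 9.6
The maximum is at u = 9, v = 5.

u = 9, v = 5, z = 23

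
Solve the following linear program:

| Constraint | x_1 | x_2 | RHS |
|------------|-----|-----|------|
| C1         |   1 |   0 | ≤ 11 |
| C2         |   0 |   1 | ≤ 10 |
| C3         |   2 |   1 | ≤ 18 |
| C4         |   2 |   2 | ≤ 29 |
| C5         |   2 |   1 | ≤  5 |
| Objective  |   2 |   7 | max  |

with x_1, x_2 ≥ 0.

Evaluate the objective at each vertex of the feasible region:
  z(0, 0) = 0
  z(2.5, 0) = 5
  z(0, 5) = 35  ←
The maximum is at x_1 = 0, x_2 = 5.

x_1 = 0, x_2 = 5, z = 35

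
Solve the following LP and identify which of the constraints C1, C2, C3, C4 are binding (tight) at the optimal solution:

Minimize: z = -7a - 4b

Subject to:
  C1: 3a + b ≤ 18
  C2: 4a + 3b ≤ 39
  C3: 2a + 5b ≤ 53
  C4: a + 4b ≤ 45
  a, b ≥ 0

At a = 3, b = 9, compute slack b - a·x for each constraint:
  C1: 18 − 18 = 0  (binding)
  C2: 39 − 39 = 0  (binding)
  C3: 53 − 51 = 2  (slack)
  C4: 45 − 39 = 6  (slack)

Optimal: a = 3, b = 9
Binding: C1, C2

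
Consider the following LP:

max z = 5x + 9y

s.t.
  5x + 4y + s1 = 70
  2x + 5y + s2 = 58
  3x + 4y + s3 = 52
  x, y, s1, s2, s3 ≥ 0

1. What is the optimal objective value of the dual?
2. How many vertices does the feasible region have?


1. 110
2. 5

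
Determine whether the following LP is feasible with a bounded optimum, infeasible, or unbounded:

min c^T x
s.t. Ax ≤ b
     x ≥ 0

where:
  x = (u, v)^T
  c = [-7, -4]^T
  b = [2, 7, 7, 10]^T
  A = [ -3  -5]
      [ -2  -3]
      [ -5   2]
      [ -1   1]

Unbounded (objective can decrease without bound)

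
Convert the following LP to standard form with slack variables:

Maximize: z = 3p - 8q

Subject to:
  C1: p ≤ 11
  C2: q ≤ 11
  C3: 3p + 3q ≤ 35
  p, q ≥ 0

max z = 3p - 8q

s.t.
  p + s1 = 11
  q + s2 = 11
  3p + 3q + s3 = 35
  p, q, s1, s2, s3 ≥ 0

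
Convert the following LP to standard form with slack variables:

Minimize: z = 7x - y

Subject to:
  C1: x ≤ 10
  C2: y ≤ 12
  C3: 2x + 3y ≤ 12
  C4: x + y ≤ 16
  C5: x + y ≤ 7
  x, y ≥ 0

min z = 7x - y

s.t.
  x + s1 = 10
  y + s2 = 12
  2x + 3y + s3 = 12
  x + y + s4 = 16
  x + y + s5 = 7
  x, y, s1, s2, s3, s4, s5 ≥ 0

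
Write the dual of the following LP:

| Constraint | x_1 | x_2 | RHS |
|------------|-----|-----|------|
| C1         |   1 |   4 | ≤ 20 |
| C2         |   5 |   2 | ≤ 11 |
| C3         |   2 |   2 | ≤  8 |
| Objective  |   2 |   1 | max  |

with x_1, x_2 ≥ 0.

Primal max cᵀx s.t. Ax ≤ b, x ≥ 0  →  Dual min bᵀy s.t. Aᵀy ≥ c, y ≥ 0.

Minimize: z = 20y1 + 11y2 + 8y3

Subject to:
  y1 + 5y2 + 2y3 ≥ 2
  4y1 + 2y2 + 2y3 ≥ 1
  y1, y2, y3 ≥ 0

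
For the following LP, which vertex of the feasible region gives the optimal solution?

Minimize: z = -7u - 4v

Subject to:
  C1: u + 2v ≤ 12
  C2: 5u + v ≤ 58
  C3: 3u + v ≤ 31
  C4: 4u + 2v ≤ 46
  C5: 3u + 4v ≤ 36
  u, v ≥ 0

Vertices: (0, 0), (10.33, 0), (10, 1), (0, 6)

Evaluate the objective at each vertex of the feasible region:
  z(0, 0) = 0
  z(10.33, 0) = -72.33
  z(10, 1) = -74  ←
  z(0, 6) = -24
The minimum is at u = 10, v = 1.

(10, 1)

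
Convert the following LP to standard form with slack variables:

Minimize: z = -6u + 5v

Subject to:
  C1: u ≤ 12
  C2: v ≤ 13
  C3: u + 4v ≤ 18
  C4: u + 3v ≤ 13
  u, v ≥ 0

min z = -6u + 5v

s.t.
  u + s1 = 12
  v + s2 = 13
  u + 4v + s3 = 18
  u + 3v + s4 = 13
  u, v, s1, s2, s3, s4 ≥ 0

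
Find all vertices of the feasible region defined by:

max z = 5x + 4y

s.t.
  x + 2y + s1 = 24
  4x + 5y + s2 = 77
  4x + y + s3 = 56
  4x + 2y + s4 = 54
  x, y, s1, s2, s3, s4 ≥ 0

(0, 0), (13.5, 0), (10, 7), (0, 12)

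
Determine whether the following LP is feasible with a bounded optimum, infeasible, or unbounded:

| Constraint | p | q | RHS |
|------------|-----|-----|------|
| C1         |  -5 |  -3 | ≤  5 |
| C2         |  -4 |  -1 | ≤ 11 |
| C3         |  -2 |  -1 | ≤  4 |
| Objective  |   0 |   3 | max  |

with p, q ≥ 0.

Unbounded (objective can increase without bound)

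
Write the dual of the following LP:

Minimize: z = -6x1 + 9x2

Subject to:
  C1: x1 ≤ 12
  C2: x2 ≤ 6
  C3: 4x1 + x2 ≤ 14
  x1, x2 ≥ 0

Primal min cᵀx s.t. Ax ≤ b, x ≥ 0  →  Dual max −bᵀy s.t. Aᵀy ≥ −c, y ≥ 0.

Maximize: z = -12y1 - 6y2 - 14y3

Subject to:
  y1 + 4y3 ≥ 6
  y2 + y3 ≥ -9
  y1, y2, y3 ≥ 0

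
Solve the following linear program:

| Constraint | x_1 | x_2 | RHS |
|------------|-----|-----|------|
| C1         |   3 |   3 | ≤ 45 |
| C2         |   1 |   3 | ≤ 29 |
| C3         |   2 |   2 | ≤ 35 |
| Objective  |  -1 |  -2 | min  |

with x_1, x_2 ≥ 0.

Evaluate the objective at each vertex of the feasible region:
  z(0, 0) = 0
  z(15, 0) = -15
  z(8, 7) = -22  ←
  z(0, 9.667) = -19.33
The minimum is at x_1 = 8, x_2 = 7.

x_1 = 8, x_2 = 7, z = -22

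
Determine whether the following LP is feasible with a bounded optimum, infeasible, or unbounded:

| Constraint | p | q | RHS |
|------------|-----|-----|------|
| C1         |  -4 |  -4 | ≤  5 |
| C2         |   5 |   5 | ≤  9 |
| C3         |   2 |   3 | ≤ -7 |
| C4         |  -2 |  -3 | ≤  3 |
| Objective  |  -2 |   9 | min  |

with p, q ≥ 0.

Infeasible (no feasible solution exists)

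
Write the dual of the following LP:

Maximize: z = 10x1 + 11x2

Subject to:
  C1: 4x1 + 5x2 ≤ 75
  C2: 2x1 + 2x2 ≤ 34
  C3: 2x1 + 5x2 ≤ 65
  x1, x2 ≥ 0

Primal max cᵀx s.t. Ax ≤ b, x ≥ 0  →  Dual min bᵀy s.t. Aᵀy ≥ c, y ≥ 0.

Minimize: z = 75y1 + 34y2 + 65y3

Subject to:
  4y1 + 2y2 + 2y3 ≥ 10
  5y1 + 2y2 + 5y3 ≥ 11
  y1, y2, y3 ≥ 0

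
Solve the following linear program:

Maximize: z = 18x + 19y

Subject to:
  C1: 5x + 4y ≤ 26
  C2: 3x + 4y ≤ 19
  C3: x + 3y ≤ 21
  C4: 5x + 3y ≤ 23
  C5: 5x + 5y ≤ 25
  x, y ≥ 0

Evaluate the objective at each vertex of the feasible region:
  z(0, 0) = 0
  z(4.6, 0) = 82.8
  z(4, 1) = 91
  z(1, 4) = 94  ←
  z(0, 4.75) = 90.25
The maximum is at x = 1, y = 4.

x = 1, y = 4, z = 94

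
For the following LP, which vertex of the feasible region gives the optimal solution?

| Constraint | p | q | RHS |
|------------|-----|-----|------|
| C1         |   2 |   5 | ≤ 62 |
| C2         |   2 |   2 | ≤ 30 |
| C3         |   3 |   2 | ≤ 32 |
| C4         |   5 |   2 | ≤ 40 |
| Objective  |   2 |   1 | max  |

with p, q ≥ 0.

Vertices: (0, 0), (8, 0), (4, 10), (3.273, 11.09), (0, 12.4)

Evaluate the objective at each vertex of the feasible region:
  z(0, 0) = 0
  z(8, 0) = 16
  z(4, 10) = 18  ←
  z(3.273, 11.09) = 17.64
  z(0, 12.4) = 12.4
The maximum is at p = 4, q = 10.

(4, 10)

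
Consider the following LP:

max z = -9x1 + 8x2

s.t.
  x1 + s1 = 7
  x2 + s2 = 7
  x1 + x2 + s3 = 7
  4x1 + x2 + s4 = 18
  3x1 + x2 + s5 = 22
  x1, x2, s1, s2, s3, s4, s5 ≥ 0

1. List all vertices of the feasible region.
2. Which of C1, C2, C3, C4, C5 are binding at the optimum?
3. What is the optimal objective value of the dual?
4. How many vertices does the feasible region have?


1. (0, 0), (4.5, 0), (3.667, 3.333), (0, 7)
2. C2, C3
3. 56
4. 4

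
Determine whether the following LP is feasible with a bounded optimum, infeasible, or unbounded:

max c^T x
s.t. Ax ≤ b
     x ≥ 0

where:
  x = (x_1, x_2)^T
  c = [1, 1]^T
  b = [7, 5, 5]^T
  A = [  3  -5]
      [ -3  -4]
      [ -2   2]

Unbounded (objective can increase without bound)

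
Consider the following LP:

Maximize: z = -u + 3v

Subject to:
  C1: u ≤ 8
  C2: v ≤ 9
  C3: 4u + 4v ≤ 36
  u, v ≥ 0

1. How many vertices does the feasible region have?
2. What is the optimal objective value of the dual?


1. 4
2. 27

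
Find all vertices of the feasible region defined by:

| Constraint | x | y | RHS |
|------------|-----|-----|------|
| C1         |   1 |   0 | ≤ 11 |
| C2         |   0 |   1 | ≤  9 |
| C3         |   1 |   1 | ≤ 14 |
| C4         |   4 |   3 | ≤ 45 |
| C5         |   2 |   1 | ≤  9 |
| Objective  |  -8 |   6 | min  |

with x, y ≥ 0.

(0, 0), (4.5, 0), (0, 9)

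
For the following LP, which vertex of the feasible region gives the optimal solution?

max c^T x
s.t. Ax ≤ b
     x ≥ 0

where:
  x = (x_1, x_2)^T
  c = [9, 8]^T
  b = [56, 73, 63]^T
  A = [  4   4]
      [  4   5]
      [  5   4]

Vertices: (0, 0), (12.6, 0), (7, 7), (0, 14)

Evaluate the objective at each vertex of the feasible region:
  z(0, 0) = 0
  z(12.6, 0) = 113.4
  z(7, 7) = 119  ←
  z(0, 14) = 112
The maximum is at x_1 = 7, x_2 = 7.

(7, 7)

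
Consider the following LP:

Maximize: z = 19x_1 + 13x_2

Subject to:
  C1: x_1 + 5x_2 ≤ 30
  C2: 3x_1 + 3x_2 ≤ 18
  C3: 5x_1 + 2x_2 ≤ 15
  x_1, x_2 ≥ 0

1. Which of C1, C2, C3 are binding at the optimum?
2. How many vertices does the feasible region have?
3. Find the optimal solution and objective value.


1. C2, C3
2. 4
3. x_1 = 1, x_2 = 5, z = 84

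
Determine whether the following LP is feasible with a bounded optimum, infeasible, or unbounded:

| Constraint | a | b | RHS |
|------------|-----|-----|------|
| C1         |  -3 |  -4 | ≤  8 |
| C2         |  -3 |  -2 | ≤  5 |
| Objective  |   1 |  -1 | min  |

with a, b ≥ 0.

Unbounded (objective can decrease without bound)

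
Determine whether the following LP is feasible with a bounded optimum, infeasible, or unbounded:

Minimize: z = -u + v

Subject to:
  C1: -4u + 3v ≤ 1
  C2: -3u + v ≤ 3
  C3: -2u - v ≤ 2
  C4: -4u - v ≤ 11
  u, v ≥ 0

Unbounded (objective can decrease without bound)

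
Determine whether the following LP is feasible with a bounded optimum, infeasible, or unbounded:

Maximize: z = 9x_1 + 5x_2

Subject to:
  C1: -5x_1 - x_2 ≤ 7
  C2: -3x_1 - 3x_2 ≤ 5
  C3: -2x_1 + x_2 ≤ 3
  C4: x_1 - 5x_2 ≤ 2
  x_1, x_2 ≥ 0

Unbounded (objective can increase without bound)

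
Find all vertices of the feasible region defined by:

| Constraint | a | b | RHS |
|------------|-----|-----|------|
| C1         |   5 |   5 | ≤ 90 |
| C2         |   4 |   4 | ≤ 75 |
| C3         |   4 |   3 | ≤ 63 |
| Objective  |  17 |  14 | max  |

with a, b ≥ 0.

(0, 0), (15.75, 0), (9, 9), (0, 18)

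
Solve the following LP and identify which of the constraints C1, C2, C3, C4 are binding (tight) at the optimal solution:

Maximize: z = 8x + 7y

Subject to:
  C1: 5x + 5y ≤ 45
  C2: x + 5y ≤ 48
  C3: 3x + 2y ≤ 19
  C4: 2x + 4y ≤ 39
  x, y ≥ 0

At x = 1, y = 8, compute slack b - a·x for each constraint:
  C1: 45 − 45 = 0  (binding)
  C2: 48 − 41 = 7  (slack)
  C3: 19 − 19 = 0  (binding)
  C4: 39 − 34 = 5  (slack)

Optimal: x = 1, y = 8
Binding: C1, C3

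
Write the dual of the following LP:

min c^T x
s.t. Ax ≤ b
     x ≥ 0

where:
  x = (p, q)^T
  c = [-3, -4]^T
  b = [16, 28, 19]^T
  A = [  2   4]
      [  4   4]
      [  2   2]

Primal min cᵀx s.t. Ax ≤ b, x ≥ 0  →  Dual max −bᵀy s.t. Aᵀy ≥ −c, y ≥ 0.

Maximize: z = -16y1 - 28y2 - 19y3

Subject to:
  2y1 + 4y2 + 2y3 ≥ 3
  4y1 + 4y2 + 2y3 ≥ 4
  y1, y2, y3 ≥ 0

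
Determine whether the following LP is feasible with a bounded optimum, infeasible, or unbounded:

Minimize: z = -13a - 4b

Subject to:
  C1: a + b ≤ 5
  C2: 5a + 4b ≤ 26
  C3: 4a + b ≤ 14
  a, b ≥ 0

Feasible with a bounded optimal solution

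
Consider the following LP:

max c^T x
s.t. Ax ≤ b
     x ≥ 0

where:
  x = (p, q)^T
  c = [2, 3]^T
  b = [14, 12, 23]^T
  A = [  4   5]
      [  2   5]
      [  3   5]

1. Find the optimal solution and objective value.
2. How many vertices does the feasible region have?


1. p = 1, q = 2, z = 8
2. 4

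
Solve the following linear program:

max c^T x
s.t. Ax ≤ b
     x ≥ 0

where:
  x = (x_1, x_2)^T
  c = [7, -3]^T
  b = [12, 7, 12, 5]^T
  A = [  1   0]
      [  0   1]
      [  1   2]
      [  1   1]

Evaluate the objective at each vertex of the feasible region:
  z(0, 0) = 0
  z(5, 0) = 35  ←
  z(0, 5) = -15
The maximum is at x_1 = 5, x_2 = 0.

x_1 = 5, x_2 = 0, z = 35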